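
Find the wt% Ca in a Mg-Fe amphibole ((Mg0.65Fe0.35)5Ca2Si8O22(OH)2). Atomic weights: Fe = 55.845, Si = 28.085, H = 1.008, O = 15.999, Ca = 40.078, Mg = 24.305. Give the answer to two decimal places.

9.24 weight percent

Molar mass of (Mg0.65Fe0.35)5Ca2Si8O22(OH)2: 3.25×24.305 + 1.75×55.845 + 2×40.078 + 8×28.085 + 24×15.999 + 2×1.008 = 867.548 g/mol.
Mass of Ca per formula unit: 2 × 40.078 = 80.156 g.
Weight fraction Ca = 80.156 / 867.548 = 0.0924.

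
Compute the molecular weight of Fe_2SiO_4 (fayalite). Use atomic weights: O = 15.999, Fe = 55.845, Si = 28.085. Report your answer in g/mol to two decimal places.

Fe: 2 × 55.845 = 111.6900
Si: 1 × 28.085 = 28.0850
O: 4 × 15.999 = 63.9960
Summing the contributions gives the formula mass.

203.77 g/mol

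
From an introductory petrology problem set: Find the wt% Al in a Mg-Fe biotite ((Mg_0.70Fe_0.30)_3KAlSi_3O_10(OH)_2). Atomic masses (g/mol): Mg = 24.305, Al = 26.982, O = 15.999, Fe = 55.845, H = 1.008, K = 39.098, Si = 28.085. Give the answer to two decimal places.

Molar mass of (Mg_0.70Fe_0.30)_3KAlSi_3O_10(OH)_2: 2.10·24.305 + 0.90·55.845 + 1·39.098 + 1·26.982 + 3·28.085 + 12·15.999 + 2·1.008 = 445.640 g/mol.
Mass of Al per formula unit: 1 × 26.982 = 26.982 g.
Weight fraction Al = 26.982 / 445.640 = 0.0605.

6.05 mass %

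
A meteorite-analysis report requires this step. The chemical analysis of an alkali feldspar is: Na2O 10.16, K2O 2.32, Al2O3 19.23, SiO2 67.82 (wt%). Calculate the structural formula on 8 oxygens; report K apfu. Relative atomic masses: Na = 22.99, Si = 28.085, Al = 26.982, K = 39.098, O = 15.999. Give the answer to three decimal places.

0.131 K apfu

Na2O: 10.16/61.979 = 0.16393 mol → 0.32786 mol Na, 0.16393 mol O.
K2O: 2.32/94.195 = 0.02463 mol → 0.04926 mol K, 0.02463 mol O.
Al2O3: 19.23/101.961 = 0.18860 mol → 0.37720 mol Al, 0.56580 mol O.
SiO2: 67.82/60.083 = 1.12877 mol → 1.12877 mol Si, 2.25754 mol O.
Total oxygen = 3.01190 mol. Normalization factor = 8/3.01190 = 2.65613.
K per 8 O = 0.04926 × 2.65613 = 0.131.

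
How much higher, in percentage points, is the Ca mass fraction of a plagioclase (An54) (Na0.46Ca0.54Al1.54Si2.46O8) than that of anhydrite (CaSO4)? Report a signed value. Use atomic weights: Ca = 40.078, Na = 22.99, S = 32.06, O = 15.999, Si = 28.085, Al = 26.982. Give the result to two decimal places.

M(Na0.46Ca0.54Al1.54Si2.46O8) = 270.851 g/mol, so wt% Ca = 21.642/270.851 × 100 = 7.99%.
M(CaSO4) = 136.134 g/mol, so wt% Ca = 40.078/136.134 × 100 = 29.44%.
7.99 − 29.44 = -21.45 pp.

-21.45 percentage points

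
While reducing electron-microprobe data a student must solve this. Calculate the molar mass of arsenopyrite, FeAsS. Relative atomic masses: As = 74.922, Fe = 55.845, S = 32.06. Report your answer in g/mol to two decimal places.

Fe: 1 × 55.845 = 55.8450
As: 1 × 74.922 = 74.9220
S: 1 × 32.06 = 32.0600
Summing the contributions gives the formula mass.

162.83 g/mol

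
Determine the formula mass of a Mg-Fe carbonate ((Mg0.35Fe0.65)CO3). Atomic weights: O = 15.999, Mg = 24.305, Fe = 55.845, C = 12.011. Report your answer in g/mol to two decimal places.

104.81 g/mol

The formula mass is the sum 0.35*24.305 + 0.65*55.845 + 1*12.011 + 3*15.999.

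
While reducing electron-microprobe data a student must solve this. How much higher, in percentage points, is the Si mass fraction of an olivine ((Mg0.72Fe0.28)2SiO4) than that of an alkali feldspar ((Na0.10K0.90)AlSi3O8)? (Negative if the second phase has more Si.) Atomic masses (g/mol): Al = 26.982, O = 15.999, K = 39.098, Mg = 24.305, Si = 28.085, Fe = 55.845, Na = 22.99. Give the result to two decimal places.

First mineral: 28.085 g Si in 158.353 g formula = 17.74 wt% Si.
Second mineral: 84.255 g Si in 276.716 g formula = 30.45 wt% Si.
17.74% − 30.45% gives a difference of -12.71 percentage points.

-12.71 percentage points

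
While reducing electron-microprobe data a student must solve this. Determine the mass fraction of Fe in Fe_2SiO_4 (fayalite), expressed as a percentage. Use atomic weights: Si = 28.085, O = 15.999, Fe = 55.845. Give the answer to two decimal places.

M(Fe_2SiO_4) = 203.771 g/mol.
Fe contributes 2 × 55.845 = 111.690 g per mole.
111.690/203.771 = 0.5481 → 54.81%.

54.81 mass %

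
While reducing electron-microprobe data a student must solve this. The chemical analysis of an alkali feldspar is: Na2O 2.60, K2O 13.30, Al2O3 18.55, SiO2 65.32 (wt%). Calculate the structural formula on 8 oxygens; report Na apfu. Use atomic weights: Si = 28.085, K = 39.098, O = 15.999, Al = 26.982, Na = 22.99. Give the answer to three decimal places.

0.231 Na apfu

2.60 wt% Na2O ÷ 61.979 g/mol = 0.04195 mol, giving 0.08390 Na and 0.04195 O.
13.30 wt% K2O ÷ 94.195 g/mol = 0.14120 mol, giving 0.28240 K and 0.14120 O.
18.55 wt% Al2O3 ÷ 101.961 g/mol = 0.18193 mol, giving 0.36386 Al and 0.54579 O.
65.32 wt% SiO2 ÷ 60.083 g/mol = 1.08716 mol, giving 1.08716 Si and 2.17432 O.
Oxygen sums to 2.90326; scaling by 8/2.90326 = 2.75552 puts the formula on 8 O.
Na: 0.08390 × 2.75552 = 0.231 atoms per formula unit.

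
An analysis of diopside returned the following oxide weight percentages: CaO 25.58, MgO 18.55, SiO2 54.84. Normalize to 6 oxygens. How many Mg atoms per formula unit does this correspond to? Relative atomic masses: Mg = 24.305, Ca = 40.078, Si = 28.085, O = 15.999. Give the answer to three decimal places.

1.007 Mg apfu

CaO: 25.58/56.077 = 0.45616 mol → 0.45616 mol Ca, 0.45616 mol O.
MgO: 18.55/40.304 = 0.46025 mol → 0.46025 mol Mg, 0.46025 mol O.
SiO2: 54.84/60.083 = 0.91274 mol → 0.91274 mol Si, 1.82548 mol O.
Total oxygen = 2.74189 mol. Normalization factor = 6/2.74189 = 2.18827.
Mg per 6 O = 0.46025 × 2.18827 = 1.007.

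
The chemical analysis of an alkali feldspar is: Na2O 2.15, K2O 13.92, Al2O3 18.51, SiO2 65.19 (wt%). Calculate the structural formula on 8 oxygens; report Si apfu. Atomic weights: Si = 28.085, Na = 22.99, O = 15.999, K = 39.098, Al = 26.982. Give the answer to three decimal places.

Na2O: 2.15/61.979 = 0.03469 mol → 0.06938 mol Na, 0.03469 mol O.
K2O: 13.92/94.195 = 0.14778 mol → 0.29556 mol K, 0.14778 mol O.
Al2O3: 18.51/101.961 = 0.18154 mol → 0.36308 mol Al, 0.54462 mol O.
SiO2: 65.19/60.083 = 1.08500 mol → 1.08500 mol Si, 2.17000 mol O.
Total oxygen = 2.89709 mol. Normalization factor = 8/2.89709 = 2.76139.
Si per 8 O = 1.08500 × 2.76139 = 2.996.

2.996 Si apfu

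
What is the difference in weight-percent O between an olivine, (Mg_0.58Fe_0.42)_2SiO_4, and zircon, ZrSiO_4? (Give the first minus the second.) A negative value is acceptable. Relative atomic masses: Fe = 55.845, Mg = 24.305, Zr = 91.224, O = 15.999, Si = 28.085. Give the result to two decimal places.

M((Mg_0.58Fe_0.42)_2SiO_4) = 167.185 g/mol, so wt% O = 63.996/167.185 × 100 = 38.28%.
M(ZrSiO_4) = 183.305 g/mol, so wt% O = 63.996/183.305 × 100 = 34.91%.
38.28 − 34.91 = 3.37 pp.

3.37 percentage points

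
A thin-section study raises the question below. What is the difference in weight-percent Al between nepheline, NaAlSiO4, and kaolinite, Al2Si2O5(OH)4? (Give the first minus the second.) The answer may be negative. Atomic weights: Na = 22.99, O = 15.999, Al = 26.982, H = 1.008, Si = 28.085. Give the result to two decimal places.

-1.91 percentage points

M(NaAlSiO4) = 142.053 g/mol, so wt% Al = 26.982/142.053 × 100 = 18.99%.
M(Al2Si2O5(OH)4) = 258.157 g/mol, so wt% Al = 53.964/258.157 × 100 = 20.90%.
18.99 − 20.90 = -1.91 pp.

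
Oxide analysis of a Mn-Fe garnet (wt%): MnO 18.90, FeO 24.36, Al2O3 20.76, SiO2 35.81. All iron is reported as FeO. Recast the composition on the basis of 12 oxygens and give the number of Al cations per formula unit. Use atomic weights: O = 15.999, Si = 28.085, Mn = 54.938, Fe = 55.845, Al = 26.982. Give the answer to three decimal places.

2.029 Al apfu

MnO: 18.90/70.937 = 0.26643 mol → 0.26643 mol Mn, 0.26643 mol O.
FeO: 24.36/71.844 = 0.33907 mol → 0.33907 mol Fe, 0.33907 mol O.
Al2O3: 20.76/101.961 = 0.20361 mol → 0.40722 mol Al, 0.61083 mol O.
SiO2: 35.81/60.083 = 0.59601 mol → 0.59601 mol Si, 1.19202 mol O.
Total oxygen = 2.40835 mol. Normalization factor = 12/2.40835 = 4.98266.
Al per 12 O = 0.40722 × 4.98266 = 2.029.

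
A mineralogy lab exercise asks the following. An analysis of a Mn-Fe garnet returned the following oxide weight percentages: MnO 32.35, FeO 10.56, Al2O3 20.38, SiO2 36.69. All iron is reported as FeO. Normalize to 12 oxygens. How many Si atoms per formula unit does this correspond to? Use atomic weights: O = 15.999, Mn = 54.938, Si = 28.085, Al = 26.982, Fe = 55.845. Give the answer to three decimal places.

3.023 Si apfu

32.35 wt% MnO ÷ 70.937 g/mol = 0.45604 mol, giving 0.45604 Mn and 0.45604 O.
10.56 wt% FeO ÷ 71.844 g/mol = 0.14699 mol, giving 0.14699 Fe and 0.14699 O.
20.38 wt% Al2O3 ÷ 101.961 g/mol = 0.19988 mol, giving 0.39976 Al and 0.59964 O.
36.69 wt% SiO2 ÷ 60.083 g/mol = 0.61066 mol, giving 0.61066 Si and 1.22132 O.
Oxygen sums to 2.42399; scaling by 12/2.42399 = 4.95052 puts the formula on 12 O.
Si: 0.61066 × 4.95052 = 3.023 atoms per formula unit.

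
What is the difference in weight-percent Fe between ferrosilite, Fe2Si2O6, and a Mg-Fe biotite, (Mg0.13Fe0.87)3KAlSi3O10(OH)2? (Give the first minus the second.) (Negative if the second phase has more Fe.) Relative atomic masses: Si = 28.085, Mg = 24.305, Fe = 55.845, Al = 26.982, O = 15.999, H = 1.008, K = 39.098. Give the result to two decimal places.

First mineral: 111.690 g Fe in 263.854 g formula = 42.33 wt% Fe.
Second mineral: 145.755 g Fe in 499.573 g formula = 29.18 wt% Fe.
42.33% − 29.18% gives a difference of 13.15 percentage points.

13.15 percentage points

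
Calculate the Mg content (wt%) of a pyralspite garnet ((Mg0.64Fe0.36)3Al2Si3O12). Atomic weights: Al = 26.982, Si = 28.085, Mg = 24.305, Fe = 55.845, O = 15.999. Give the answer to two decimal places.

Formula mass = 1.92*24.305 + 1.08*55.845 + 2*26.982 + 3*28.085 + 12*15.999 = 437.185 g/mol, of which 46.666 g is Mg.
So Mg makes up 46.666/437.185 = 0.1067 of the mass, i.e. 10.67%.

10.67 wt%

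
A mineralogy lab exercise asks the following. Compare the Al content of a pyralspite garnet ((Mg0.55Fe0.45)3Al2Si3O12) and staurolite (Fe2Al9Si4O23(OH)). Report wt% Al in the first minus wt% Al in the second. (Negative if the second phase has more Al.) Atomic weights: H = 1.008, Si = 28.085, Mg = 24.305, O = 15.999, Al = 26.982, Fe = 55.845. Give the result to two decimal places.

-16.40 percentage points

Al in (Mg0.55Fe0.45)3Al2Si3O12: molar mass 445.701 g/mol; 2×26.982 = 53.964 g → 12.11 wt%.
Al in Fe2Al9Si4O23(OH): molar mass 851.852 g/mol; 9×26.982 = 242.838 g → 28.51 wt%.
Difference = 12.11 − 28.51 = -16.40 percentage points.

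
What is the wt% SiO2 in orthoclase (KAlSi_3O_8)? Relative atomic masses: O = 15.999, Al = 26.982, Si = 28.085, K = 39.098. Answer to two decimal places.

64.76 wt%

M(KAlSi_3O_8) = 278.327 g/mol; M(SiO2) = 60.083 g/mol.
Moles SiO2 per formula unit = 3 Si ÷ 1 = 3.0000.
SiO2 fraction = (3.0000 × 60.083) / 278.327 = 180.249/278.327 = 0.6476.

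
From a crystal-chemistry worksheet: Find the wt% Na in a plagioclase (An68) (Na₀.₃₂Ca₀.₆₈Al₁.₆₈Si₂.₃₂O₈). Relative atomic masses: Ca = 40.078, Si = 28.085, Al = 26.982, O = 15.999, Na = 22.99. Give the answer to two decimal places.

Molar mass of Na₀.₃₂Ca₀.₆₈Al₁.₆₈Si₂.₃₂O₈: 0.32×22.99 + 0.68×40.078 + 1.68×26.982 + 2.32×28.085 + 8×15.999 = 273.089 g/mol.
Mass of Na per formula unit: 0.32 × 22.99 = 7.357 g.
Weight fraction Na = 7.357 / 273.089 = 0.0269.

2.69 mass %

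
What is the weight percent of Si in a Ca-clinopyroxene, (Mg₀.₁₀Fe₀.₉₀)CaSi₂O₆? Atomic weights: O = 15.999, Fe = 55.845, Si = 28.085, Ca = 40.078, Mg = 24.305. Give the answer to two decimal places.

22.93 wt%

Formula mass = 0.10*24.305 + 0.90*55.845 + 1*40.078 + 2*28.085 + 6*15.999 = 244.933 g/mol, of which 56.170 g is Si.
So Si makes up 56.170/244.933 = 0.2293 of the mass, i.e. 22.93%.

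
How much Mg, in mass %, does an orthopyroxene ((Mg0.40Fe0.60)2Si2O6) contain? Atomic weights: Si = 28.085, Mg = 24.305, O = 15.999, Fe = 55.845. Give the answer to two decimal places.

8.15 mass %

Molar mass of (Mg0.40Fe0.60)2Si2O6: 0.80*24.305 + 1.20*55.845 + 2*28.085 + 6*15.999 = 238.622 g/mol.
Mass of Mg per formula unit: 0.80 × 24.305 = 19.444 g.
Weight fraction Mg = 19.444 / 238.622 = 0.0815.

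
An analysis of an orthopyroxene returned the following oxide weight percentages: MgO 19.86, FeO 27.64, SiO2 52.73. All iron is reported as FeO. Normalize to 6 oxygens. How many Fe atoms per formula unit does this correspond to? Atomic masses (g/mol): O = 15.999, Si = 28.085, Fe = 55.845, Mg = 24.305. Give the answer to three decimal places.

0.877 Fe apfu

19.86 wt% MgO ÷ 40.304 g/mol = 0.49276 mol, giving 0.49276 Mg and 0.49276 O.
27.64 wt% FeO ÷ 71.844 g/mol = 0.38472 mol, giving 0.38472 Fe and 0.38472 O.
52.73 wt% SiO2 ÷ 60.083 g/mol = 0.87762 mol, giving 0.87762 Si and 1.75524 O.
Oxygen sums to 2.63272; scaling by 6/2.63272 = 2.27901 puts the formula on 6 O.
Fe: 0.38472 × 2.27901 = 0.877 atoms per formula unit.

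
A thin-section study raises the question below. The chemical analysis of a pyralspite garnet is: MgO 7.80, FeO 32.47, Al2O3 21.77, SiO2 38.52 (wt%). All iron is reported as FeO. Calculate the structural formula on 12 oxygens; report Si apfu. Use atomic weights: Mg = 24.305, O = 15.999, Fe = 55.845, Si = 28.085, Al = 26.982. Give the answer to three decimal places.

2.996 Si apfu

MgO (M=40.304): mol = 0.19353; Mg = 0.19353, O = 0.19353.
FeO (M=71.844): mol = 0.45195; Fe = 0.45195, O = 0.45195.
Al2O3 (M=101.961): mol = 0.21351; Al = 0.42702, O = 0.64053.
SiO2 (M=60.083): mol = 0.64111; Si = 0.64111, O = 1.28222.
ΣO = 2.56823; factor = 12/ΣO = 4.67248.
Si apfu = 0.64111 × 4.67248 = 2.996.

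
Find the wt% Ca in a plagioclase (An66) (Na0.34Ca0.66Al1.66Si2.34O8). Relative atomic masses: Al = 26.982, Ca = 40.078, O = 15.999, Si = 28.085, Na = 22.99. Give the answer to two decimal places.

9.70 wt%

Formula mass = 0.34×22.99 + 0.66×40.078 + 1.66×26.982 + 2.34×28.085 + 8×15.999 = 272.769 g/mol, of which 26.451 g is Ca.
So Ca makes up 26.451/272.769 = 0.0970 of the mass, i.e. 9.70%.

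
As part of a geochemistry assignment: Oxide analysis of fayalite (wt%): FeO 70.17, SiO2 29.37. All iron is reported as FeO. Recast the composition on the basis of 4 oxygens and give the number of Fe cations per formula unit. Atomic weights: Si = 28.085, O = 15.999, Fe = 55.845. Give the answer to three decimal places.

1.999 Fe apfu

70.17 wt% FeO ÷ 71.844 g/mol = 0.97670 mol, giving 0.97670 Fe and 0.97670 O.
29.37 wt% SiO2 ÷ 60.083 g/mol = 0.48882 mol, giving 0.48882 Si and 0.97764 O.
Oxygen sums to 1.95434; scaling by 4/1.95434 = 2.04673 puts the formula on 4 O.
Fe: 0.97670 × 2.04673 = 1.999 atoms per formula unit.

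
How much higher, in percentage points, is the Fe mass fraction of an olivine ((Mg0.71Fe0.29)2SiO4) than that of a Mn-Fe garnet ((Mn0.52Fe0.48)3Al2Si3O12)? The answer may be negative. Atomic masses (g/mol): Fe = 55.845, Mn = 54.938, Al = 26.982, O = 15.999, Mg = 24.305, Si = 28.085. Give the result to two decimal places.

Fe in (Mg0.71Fe0.29)2SiO4: molar mass 158.984 g/mol; 0.58×55.845 = 32.390 g → 20.37 wt%.
Fe in (Mn0.52Fe0.48)3Al2Si3O12: molar mass 496.327 g/mol; 1.44×55.845 = 80.417 g → 16.20 wt%.
Difference = 20.37 − 16.20 = 4.17 percentage points.

4.17 percentage points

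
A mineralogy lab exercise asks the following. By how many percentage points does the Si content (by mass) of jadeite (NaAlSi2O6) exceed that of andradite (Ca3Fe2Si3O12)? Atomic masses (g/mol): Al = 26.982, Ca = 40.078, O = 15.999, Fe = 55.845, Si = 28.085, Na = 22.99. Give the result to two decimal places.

11.21 percentage points

M(NaAlSi2O6) = 202.136 g/mol, so wt% Si = 56.170/202.136 × 100 = 27.79%.
M(Ca3Fe2Si3O12) = 508.167 g/mol, so wt% Si = 84.255/508.167 × 100 = 16.58%.
27.79 − 16.58 = 11.21 pp.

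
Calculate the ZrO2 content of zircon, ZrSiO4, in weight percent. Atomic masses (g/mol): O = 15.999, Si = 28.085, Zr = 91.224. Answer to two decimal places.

67.22 wt%

M(ZrSiO4) = 183.305 g/mol; M(ZrO2) = 123.222 g/mol.
Moles ZrO2 per formula unit = 1 Zr ÷ 1 = 1.0000.
ZrO2 fraction = (1.0000 × 123.222) / 183.305 = 123.222/183.305 = 0.6722.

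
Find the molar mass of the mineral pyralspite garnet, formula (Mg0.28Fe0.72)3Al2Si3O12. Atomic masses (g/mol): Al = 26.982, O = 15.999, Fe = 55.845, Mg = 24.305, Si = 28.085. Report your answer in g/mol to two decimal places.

The formula mass is the sum 0.84·24.305 + 2.16·55.845 + 2·26.982 + 3·28.085 + 12·15.999.

471.25 g/mol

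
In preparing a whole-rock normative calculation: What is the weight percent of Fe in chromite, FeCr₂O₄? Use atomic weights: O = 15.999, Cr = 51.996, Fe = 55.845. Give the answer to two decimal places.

24.95 mass %

Molar mass of FeCr₂O₄: 1*55.845 + 2*51.996 + 4*15.999 = 223.833 g/mol.
Mass of Fe per formula unit: 1 × 55.845 = 55.845 g.
Weight fraction Fe = 55.845 / 223.833 = 0.2495.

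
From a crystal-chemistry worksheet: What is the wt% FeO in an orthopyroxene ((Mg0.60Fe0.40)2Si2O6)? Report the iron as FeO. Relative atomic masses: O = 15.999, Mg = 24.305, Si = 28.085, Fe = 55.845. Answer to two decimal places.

Molar mass of (Mg0.60Fe0.40)2Si2O6 = 1.20·24.305 + 0.80·55.845 + 2·28.085 + 6·15.999 = 226.006 g/mol.
Each formula unit contains 0.80 Fe, equivalent to 0.80/1 = 0.8000 mol FeO.
M(FeO) = 1×55.845 + 1×15.999 = 71.844 g/mol.
Mass of FeO per formula unit = 0.8000 × 71.844 = 57.475 g.
FeO wt% = 57.475 / 226.006 × 100 = 25.43%.

25.43 wt%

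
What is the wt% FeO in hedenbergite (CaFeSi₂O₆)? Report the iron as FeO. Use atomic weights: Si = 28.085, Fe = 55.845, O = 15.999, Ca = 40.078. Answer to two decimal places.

Formula mass = 248.087 g/mol.
1 Fe → 1.0000 mol FeO per formula unit; M(FeO) = 71.844, so FeO mass = 71.844 g.
71.844/248.087 × 100 = 28.96 wt%.

28.96 wt%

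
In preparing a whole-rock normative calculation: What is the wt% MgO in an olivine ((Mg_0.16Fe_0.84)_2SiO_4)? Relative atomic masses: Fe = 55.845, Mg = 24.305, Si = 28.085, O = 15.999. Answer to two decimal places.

Molar mass of (Mg_0.16Fe_0.84)_2SiO_4 = 0.32×24.305 + 1.68×55.845 + 1×28.085 + 4×15.999 = 193.678 g/mol.
Each formula unit contains 0.32 Mg, equivalent to 0.32/1 = 0.3200 mol MgO.
M(MgO) = 1×24.305 + 1×15.999 = 40.304 g/mol.
Mass of MgO per formula unit = 0.3200 × 40.304 = 12.897 g.
MgO wt% = 12.897 / 193.678 × 100 = 6.66%.

6.66 wt%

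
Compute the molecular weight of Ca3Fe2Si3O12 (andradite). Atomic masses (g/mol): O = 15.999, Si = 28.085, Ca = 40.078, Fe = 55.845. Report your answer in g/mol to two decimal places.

508.17 g/mol

Ca: 3 × 40.078 = 120.2340
Fe: 2 × 55.845 = 111.6900
Si: 3 × 28.085 = 84.2550
O: 12 × 15.999 = 191.9880
Summing the contributions gives the formula mass.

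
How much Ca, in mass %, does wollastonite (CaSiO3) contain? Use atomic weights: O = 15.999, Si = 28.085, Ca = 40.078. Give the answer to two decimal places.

Formula mass = 1×40.078 + 1×28.085 + 3×15.999 = 116.160 g/mol, of which 40.078 g is Ca.
So Ca makes up 40.078/116.160 = 0.3450 of the mass, i.e. 34.50%.

34.50 mass %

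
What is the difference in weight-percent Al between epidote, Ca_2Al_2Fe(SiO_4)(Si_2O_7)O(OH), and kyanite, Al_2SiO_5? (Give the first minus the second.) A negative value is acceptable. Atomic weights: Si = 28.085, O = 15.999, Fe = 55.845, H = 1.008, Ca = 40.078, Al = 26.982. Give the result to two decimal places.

First mineral: 53.964 g Al in 483.215 g formula = 11.17 wt% Al.
Second mineral: 53.964 g Al in 162.044 g formula = 33.30 wt% Al.
11.17% − 33.30% gives a difference of -22.13 percentage points.

-22.13 percentage points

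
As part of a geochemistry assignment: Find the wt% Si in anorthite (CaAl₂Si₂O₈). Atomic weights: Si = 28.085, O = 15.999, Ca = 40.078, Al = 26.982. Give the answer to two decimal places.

20.19 weight percent

M(CaAl₂Si₂O₈) = 278.204 g/mol.
Si contributes 2 × 28.085 = 56.170 g per mole.
56.170/278.204 = 0.2019 → 20.19%.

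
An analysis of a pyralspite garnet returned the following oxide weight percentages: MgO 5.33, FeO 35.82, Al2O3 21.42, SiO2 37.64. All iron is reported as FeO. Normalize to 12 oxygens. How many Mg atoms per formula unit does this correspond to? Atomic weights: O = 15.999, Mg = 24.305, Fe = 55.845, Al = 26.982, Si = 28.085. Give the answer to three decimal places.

0.631 Mg apfu

MgO (M=40.304): mol = 0.13224; Mg = 0.13224, O = 0.13224.
FeO (M=71.844): mol = 0.49858; Fe = 0.49858, O = 0.49858.
Al2O3 (M=101.961): mol = 0.21008; Al = 0.42016, O = 0.63024.
SiO2 (M=60.083): mol = 0.62647; Si = 0.62647, O = 1.25294.
ΣO = 2.51400; factor = 12/ΣO = 4.77327.
Mg apfu = 0.13224 × 4.77327 = 0.631.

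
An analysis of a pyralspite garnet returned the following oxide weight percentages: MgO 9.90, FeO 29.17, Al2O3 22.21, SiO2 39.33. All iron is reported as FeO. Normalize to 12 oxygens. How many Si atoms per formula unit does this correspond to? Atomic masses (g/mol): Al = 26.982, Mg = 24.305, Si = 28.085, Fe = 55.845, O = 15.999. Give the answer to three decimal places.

MgO (M=40.304): mol = 0.24563; Mg = 0.24563, O = 0.24563.
FeO (M=71.844): mol = 0.40602; Fe = 0.40602, O = 0.40602.
Al2O3 (M=101.961): mol = 0.21783; Al = 0.43566, O = 0.65349.
SiO2 (M=60.083): mol = 0.65459; Si = 0.65459, O = 1.30918.
ΣO = 2.61432; factor = 12/ΣO = 4.59010.
Si apfu = 0.65459 × 4.59010 = 3.005.

3.005 Si apfu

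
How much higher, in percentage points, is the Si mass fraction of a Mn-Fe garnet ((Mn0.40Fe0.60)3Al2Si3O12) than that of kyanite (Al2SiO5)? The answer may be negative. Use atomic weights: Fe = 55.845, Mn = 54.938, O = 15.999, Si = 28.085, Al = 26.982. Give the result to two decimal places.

Si in (Mn0.40Fe0.60)3Al2Si3O12: molar mass 496.654 g/mol; 3×28.085 = 84.255 g → 16.96 wt%.
Si in Al2SiO5: molar mass 162.044 g/mol; 1×28.085 = 28.085 g → 17.33 wt%.
Difference = 16.96 − 17.33 = -0.37 percentage points.

-0.37 percentage points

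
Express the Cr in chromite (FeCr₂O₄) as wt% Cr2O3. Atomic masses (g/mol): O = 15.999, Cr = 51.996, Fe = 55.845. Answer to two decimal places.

67.90 wt%

Formula mass = 223.833 g/mol.
2 Cr → 1.0000 mol Cr2O3 per formula unit; M(Cr2O3) = 151.989, so Cr2O3 mass = 151.989 g.
151.989/223.833 × 100 = 67.90 wt%.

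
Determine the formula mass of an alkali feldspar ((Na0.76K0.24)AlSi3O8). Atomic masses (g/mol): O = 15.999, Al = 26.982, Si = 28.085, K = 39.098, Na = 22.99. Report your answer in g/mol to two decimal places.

Na: 0.76 × 22.99 = 17.4724
K: 0.24 × 39.098 = 9.3835
Al: 1 × 26.982 = 26.9820
Si: 3 × 28.085 = 84.2550
O: 8 × 15.999 = 127.9920
Summing the contributions gives the formula mass.

266.08 g/mol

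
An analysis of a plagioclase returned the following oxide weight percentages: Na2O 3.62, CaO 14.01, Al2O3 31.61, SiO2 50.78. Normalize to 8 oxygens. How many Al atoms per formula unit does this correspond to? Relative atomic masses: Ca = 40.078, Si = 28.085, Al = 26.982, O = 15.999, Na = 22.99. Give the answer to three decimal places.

3.62 wt% Na2O ÷ 61.979 g/mol = 0.05841 mol, giving 0.11682 Na and 0.05841 O.
14.01 wt% CaO ÷ 56.077 g/mol = 0.24984 mol, giving 0.24984 Ca and 0.24984 O.
31.61 wt% Al2O3 ÷ 101.961 g/mol = 0.31002 mol, giving 0.62004 Al and 0.93006 O.
50.78 wt% SiO2 ÷ 60.083 g/mol = 0.84516 mol, giving 0.84516 Si and 1.69032 O.
Oxygen sums to 2.92863; scaling by 8/2.92863 = 2.73165 puts the formula on 8 O.
Al: 0.62004 × 2.73165 = 1.694 atoms per formula unit.

1.694 Al apfu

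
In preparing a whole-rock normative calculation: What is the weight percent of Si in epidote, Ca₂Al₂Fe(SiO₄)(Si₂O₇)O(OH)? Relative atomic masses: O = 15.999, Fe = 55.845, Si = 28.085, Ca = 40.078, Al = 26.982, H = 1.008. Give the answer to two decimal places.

17.44 weight percent

M(Ca₂Al₂Fe(SiO₄)(Si₂O₇)O(OH)) = 483.215 g/mol.
Si contributes 3 × 28.085 = 84.255 g per mole.
84.255/483.215 = 0.1744 → 17.44%.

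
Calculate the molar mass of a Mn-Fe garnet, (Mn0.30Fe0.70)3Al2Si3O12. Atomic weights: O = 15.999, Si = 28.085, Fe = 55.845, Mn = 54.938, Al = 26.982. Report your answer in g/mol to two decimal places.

496.93 g/mol

Mn: 0.90 × 54.938 = 49.4442
Fe: 2.10 × 55.845 = 117.2745
Al: 2 × 26.982 = 53.9640
Si: 3 × 28.085 = 84.2550
O: 12 × 15.999 = 191.9880
Summing the contributions gives the formula mass.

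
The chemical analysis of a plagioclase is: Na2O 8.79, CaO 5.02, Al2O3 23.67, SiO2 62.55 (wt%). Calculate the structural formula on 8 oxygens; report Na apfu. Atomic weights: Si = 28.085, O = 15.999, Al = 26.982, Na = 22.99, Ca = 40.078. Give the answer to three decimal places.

0.754 Na apfu

Na2O: 8.79/61.979 = 0.14182 mol → 0.28364 mol Na, 0.14182 mol O.
CaO: 5.02/56.077 = 0.08952 mol → 0.08952 mol Ca, 0.08952 mol O.
Al2O3: 23.67/101.961 = 0.23215 mol → 0.46430 mol Al, 0.69645 mol O.
SiO2: 62.55/60.083 = 1.04106 mol → 1.04106 mol Si, 2.08212 mol O.
Total oxygen = 3.00991 mol. Normalization factor = 8/3.00991 = 2.65789.
Na per 8 O = 0.28364 × 2.65789 = 0.754.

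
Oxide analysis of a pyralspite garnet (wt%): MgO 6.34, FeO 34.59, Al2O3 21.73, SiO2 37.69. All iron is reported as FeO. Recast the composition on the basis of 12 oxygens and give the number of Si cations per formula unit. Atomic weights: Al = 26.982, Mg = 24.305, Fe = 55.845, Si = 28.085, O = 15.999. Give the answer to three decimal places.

2.972 Si apfu

MgO: 6.34/40.304 = 0.15730 mol → 0.15730 mol Mg, 0.15730 mol O.
FeO: 34.59/71.844 = 0.48146 mol → 0.48146 mol Fe, 0.48146 mol O.
Al2O3: 21.73/101.961 = 0.21312 mol → 0.42624 mol Al, 0.63936 mol O.
SiO2: 37.69/60.083 = 0.62730 mol → 0.62730 mol Si, 1.25460 mol O.
Total oxygen = 2.53272 mol. Normalization factor = 12/2.53272 = 4.73799.
Si per 12 O = 0.62730 × 4.73799 = 2.972.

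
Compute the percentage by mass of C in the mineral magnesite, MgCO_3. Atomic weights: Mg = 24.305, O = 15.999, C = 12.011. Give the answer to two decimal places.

14.25 wt%

M(MgCO_3) = 84.313 g/mol.
C contributes 1 × 12.011 = 12.011 g per mole.
12.011/84.313 = 0.1425 → 14.25%.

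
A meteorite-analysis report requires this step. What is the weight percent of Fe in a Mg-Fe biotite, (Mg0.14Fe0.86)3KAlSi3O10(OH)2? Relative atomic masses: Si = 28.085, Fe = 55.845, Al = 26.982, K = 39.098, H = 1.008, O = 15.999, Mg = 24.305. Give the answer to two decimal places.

28.90 weight percent

Formula mass = 0.42×24.305 + 2.58×55.845 + 1×39.098 + 1×26.982 + 3×28.085 + 12×15.999 + 2×1.008 = 498.627 g/mol, of which 144.080 g is Fe.
So Fe makes up 144.080/498.627 = 0.2890 of the mass, i.e. 28.90%.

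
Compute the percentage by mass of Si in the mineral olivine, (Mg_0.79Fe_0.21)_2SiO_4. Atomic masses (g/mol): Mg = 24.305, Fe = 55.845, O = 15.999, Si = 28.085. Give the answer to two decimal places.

18.24 weight percent

M((Mg_0.79Fe_0.21)_2SiO_4) = 153.938 g/mol.
Si contributes 1 × 28.085 = 28.085 g per mole.
28.085/153.938 = 0.1824 → 18.24%.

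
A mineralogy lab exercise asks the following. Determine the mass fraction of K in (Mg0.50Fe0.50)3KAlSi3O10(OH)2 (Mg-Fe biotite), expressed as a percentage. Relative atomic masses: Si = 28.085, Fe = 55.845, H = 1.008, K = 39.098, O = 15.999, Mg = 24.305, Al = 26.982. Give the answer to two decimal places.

8.42 mass %

Molar mass of (Mg0.50Fe0.50)3KAlSi3O10(OH)2: 1.50×24.305 + 1.50×55.845 + 1×39.098 + 1×26.982 + 3×28.085 + 12×15.999 + 2×1.008 = 464.564 g/mol.
Mass of K per formula unit: 1 × 39.098 = 39.098 g.
Weight fraction K = 39.098 / 464.564 = 0.0842.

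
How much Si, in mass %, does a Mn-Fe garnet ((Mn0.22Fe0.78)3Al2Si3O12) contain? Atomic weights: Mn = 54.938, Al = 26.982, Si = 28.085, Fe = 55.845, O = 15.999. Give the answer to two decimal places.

M((Mn0.22Fe0.78)3Al2Si3O12) = 497.143 g/mol.
Si contributes 3 × 28.085 = 84.255 g per mole.
84.255/497.143 = 0.1695 → 16.95%.

16.95 mass %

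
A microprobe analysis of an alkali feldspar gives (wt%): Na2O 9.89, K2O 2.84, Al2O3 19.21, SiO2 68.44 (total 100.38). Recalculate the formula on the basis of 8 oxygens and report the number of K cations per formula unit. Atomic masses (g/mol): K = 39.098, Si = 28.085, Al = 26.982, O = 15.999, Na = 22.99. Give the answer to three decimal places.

0.159 K apfu

Na2O (M=61.979): mol = 0.15957; Na = 0.31914, O = 0.15957.
K2O (M=94.195): mol = 0.03015; K = 0.06030, O = 0.03015.
Al2O3 (M=101.961): mol = 0.18841; Al = 0.37682, O = 0.56523.
SiO2 (M=60.083): mol = 1.13909; Si = 1.13909, O = 2.27818.
ΣO = 3.03313; factor = 8/ΣO = 2.63754.
K apfu = 0.06030 × 2.63754 = 0.159.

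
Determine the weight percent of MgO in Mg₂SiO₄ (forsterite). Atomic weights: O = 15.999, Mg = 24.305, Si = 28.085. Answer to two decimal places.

Molar mass of Mg₂SiO₄ = 2*24.305 + 1*28.085 + 4*15.999 = 140.691 g/mol.
Each formula unit contains 2 Mg, equivalent to 2/1 = 2.0000 mol MgO.
M(MgO) = 1×24.305 + 1×15.999 = 40.304 g/mol.
Mass of MgO per formula unit = 2.0000 × 40.304 = 80.608 g.
MgO wt% = 80.608 / 140.691 × 100 = 57.29%.

57.29 wt%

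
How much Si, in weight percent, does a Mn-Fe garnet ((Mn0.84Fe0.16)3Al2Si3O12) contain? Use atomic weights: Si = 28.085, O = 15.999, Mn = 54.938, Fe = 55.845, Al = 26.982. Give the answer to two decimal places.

Molar mass of (Mn0.84Fe0.16)3Al2Si3O12: 2.52×54.938 + 0.48×55.845 + 2×26.982 + 3×28.085 + 12×15.999 = 495.456 g/mol.
Mass of Si per formula unit: 3 × 28.085 = 84.255 g.
Weight fraction Si = 84.255 / 495.456 = 0.1701.

17.01 weight percent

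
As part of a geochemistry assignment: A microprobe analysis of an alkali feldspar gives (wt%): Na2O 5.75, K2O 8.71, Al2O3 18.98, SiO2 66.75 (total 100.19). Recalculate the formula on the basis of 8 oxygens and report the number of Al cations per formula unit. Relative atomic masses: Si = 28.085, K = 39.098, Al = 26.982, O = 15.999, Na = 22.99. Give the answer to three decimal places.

Na2O (M=61.979): mol = 0.09277; Na = 0.18554, O = 0.09277.
K2O (M=94.195): mol = 0.09247; K = 0.18494, O = 0.09247.
Al2O3 (M=101.961): mol = 0.18615; Al = 0.37230, O = 0.55845.
SiO2 (M=60.083): mol = 1.11096; Si = 1.11096, O = 2.22192.
ΣO = 2.96561; factor = 8/ΣO = 2.69759.
Al apfu = 0.37230 × 2.69759 = 1.004.

1.004 Al apfu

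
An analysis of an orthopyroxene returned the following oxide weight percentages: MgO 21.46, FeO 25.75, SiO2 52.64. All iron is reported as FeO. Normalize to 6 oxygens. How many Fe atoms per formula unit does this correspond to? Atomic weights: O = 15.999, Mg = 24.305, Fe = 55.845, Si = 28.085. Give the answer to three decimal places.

MgO: 21.46/40.304 = 0.53245 mol → 0.53245 mol Mg, 0.53245 mol O.
FeO: 25.75/71.844 = 0.35842 mol → 0.35842 mol Fe, 0.35842 mol O.
SiO2: 52.64/60.083 = 0.87612 mol → 0.87612 mol Si, 1.75224 mol O.
Total oxygen = 2.64311 mol. Normalization factor = 6/2.64311 = 2.27005.
Fe per 6 O = 0.35842 × 2.27005 = 0.814.

0.814 Fe apfu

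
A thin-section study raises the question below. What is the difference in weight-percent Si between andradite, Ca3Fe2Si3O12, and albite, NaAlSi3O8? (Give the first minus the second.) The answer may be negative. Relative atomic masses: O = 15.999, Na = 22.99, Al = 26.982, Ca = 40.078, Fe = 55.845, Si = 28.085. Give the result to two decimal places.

-15.55 percentage points

M(Ca3Fe2Si3O12) = 508.167 g/mol, so wt% Si = 84.255/508.167 × 100 = 16.58%.
M(NaAlSi3O8) = 262.219 g/mol, so wt% Si = 84.255/262.219 × 100 = 32.13%.
16.58 − 32.13 = -15.55 pp.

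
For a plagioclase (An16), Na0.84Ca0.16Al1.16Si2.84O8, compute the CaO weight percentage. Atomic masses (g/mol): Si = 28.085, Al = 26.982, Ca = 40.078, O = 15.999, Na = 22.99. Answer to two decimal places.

Formula mass = 264.777 g/mol.
0.16 Ca → 0.1600 mol CaO per formula unit; M(CaO) = 56.077, so CaO mass = 8.972 g.
8.972/264.777 × 100 = 3.39 wt%.

3.39 wt%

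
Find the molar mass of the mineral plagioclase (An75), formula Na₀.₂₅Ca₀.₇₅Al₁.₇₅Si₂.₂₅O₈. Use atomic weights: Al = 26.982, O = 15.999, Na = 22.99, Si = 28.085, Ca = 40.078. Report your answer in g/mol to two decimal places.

274.21 g/mol

The formula mass is the sum 0.25×22.99 + 0.75×40.078 + 1.75×26.982 + 2.25×28.085 + 8×15.999.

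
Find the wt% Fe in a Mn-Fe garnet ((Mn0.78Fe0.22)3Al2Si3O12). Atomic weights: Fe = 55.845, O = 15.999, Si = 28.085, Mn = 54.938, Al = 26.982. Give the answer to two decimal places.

7.44 wt%

Molar mass of (Mn0.78Fe0.22)3Al2Si3O12: 2.34×54.938 + 0.66×55.845 + 2×26.982 + 3×28.085 + 12×15.999 = 495.620 g/mol.
Mass of Fe per formula unit: 0.66 × 55.845 = 36.858 g.
Weight fraction Fe = 36.858 / 495.620 = 0.0744.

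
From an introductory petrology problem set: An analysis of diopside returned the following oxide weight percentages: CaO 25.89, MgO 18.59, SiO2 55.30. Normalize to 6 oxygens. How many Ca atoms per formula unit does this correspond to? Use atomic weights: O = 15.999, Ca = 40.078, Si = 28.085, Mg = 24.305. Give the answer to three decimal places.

1.002 Ca apfu

CaO (M=56.077): mol = 0.46169; Ca = 0.46169, O = 0.46169.
MgO (M=40.304): mol = 0.46124; Mg = 0.46124, O = 0.46124.
SiO2 (M=60.083): mol = 0.92039; Si = 0.92039, O = 1.84078.
ΣO = 2.76371; factor = 6/ΣO = 2.17099.
Ca apfu = 0.46169 × 2.17099 = 1.002.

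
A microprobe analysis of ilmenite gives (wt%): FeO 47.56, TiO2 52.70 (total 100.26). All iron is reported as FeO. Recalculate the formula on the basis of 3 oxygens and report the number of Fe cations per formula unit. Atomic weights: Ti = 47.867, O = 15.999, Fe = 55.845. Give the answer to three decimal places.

1.002 Fe apfu

FeO: 47.56/71.844 = 0.66199 mol → 0.66199 mol Fe, 0.66199 mol O.
TiO2: 52.70/79.865 = 0.65986 mol → 0.65986 mol Ti, 1.31972 mol O.
Total oxygen = 1.98171 mol. Normalization factor = 3/1.98171 = 1.51384.
Fe per 3 O = 0.66199 × 1.51384 = 1.002.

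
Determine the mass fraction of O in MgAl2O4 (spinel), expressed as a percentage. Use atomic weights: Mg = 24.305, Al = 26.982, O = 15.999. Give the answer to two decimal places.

Molar mass of MgAl2O4: 1×24.305 + 2×26.982 + 4×15.999 = 142.265 g/mol.
Mass of O per formula unit: 4 × 15.999 = 63.996 g.
Weight fraction O = 63.996 / 142.265 = 0.4498.

44.98 weight percent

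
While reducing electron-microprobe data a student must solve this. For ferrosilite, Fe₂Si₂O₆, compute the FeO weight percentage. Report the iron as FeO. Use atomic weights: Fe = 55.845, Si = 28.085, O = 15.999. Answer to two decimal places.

M(Fe₂Si₂O₆) = 263.854 g/mol; M(FeO) = 71.844 g/mol.
Moles FeO per formula unit = 2 Fe ÷ 1 = 2.0000.
FeO fraction = (2.0000 × 71.844) / 263.854 = 143.688/263.854 = 0.5446.

54.46 wt%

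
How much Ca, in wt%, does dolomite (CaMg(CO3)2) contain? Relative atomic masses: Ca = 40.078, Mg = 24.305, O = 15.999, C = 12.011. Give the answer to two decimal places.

21.73 wt%

Formula mass = 1×40.078 + 1×24.305 + 2×12.011 + 6×15.999 = 184.399 g/mol, of which 40.078 g is Ca.
So Ca makes up 40.078/184.399 = 0.2173 of the mass, i.e. 21.73%.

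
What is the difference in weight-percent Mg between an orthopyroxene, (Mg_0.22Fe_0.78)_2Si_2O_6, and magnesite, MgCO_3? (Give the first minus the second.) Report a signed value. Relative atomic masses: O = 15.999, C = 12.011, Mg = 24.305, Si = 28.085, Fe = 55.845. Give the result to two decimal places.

-24.55 percentage points

Mg in (Mg_0.22Fe_0.78)_2Si_2O_6: molar mass 249.976 g/mol; 0.44×24.305 = 10.694 g → 4.28 wt%.
Mg in MgCO_3: molar mass 84.313 g/mol; 1×24.305 = 24.305 g → 28.83 wt%.
Difference = 4.28 − 28.83 = -24.55 percentage points.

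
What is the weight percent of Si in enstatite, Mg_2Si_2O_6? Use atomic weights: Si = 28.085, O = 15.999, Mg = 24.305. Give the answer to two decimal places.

27.98 mass %

M(Mg_2Si_2O_6) = 200.774 g/mol.
Si contributes 2 × 28.085 = 56.170 g per mole.
56.170/200.774 = 0.2798 → 27.98%.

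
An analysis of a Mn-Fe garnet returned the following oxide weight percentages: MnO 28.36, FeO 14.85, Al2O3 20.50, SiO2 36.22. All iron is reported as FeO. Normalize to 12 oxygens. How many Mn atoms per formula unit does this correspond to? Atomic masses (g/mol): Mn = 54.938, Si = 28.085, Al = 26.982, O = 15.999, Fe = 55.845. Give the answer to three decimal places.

1.986 Mn apfu

MnO (M=70.937): mol = 0.39979; Mn = 0.39979, O = 0.39979.
FeO (M=71.844): mol = 0.20670; Fe = 0.20670, O = 0.20670.
Al2O3 (M=101.961): mol = 0.20106; Al = 0.40212, O = 0.60318.
SiO2 (M=60.083): mol = 0.60283; Si = 0.60283, O = 1.20566.
ΣO = 2.41533; factor = 12/ΣO = 4.96827.
Mn apfu = 0.39979 × 4.96827 = 1.986.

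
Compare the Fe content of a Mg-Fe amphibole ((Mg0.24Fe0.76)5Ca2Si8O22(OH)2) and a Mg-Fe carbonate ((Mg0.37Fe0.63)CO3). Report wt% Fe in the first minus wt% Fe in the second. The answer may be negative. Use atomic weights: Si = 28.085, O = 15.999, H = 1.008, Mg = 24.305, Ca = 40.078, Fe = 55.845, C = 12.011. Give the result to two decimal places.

Fe in (Mg0.24Fe0.76)5Ca2Si8O22(OH)2: molar mass 932.205 g/mol; 3.80×55.845 = 212.211 g → 22.76 wt%.
Fe in (Mg0.37Fe0.63)CO3: molar mass 104.183 g/mol; 0.63×55.845 = 35.182 g → 33.77 wt%.
Difference = 22.76 − 33.77 = -11.01 percentage points.

-11.01 percentage points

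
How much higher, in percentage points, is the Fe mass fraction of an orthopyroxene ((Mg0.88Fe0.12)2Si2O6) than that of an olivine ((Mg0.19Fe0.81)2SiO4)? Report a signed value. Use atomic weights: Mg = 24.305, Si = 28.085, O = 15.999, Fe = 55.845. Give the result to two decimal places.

M((Mg0.88Fe0.12)2Si2O6) = 208.344 g/mol, so wt% Fe = 13.403/208.344 × 100 = 6.43%.
M((Mg0.19Fe0.81)2SiO4) = 191.786 g/mol, so wt% Fe = 90.469/191.786 × 100 = 47.17%.
6.43 − 47.17 = -40.74 pp.

-40.74 percentage points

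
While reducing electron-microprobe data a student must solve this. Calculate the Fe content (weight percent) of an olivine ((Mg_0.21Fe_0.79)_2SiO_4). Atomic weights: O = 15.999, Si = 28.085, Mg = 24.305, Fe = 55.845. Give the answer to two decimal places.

46.31 weight percent

M((Mg_0.21Fe_0.79)_2SiO_4) = 190.524 g/mol.
Fe contributes 1.58 × 55.845 = 88.235 g per mole.
88.235/190.524 = 0.4631 → 46.31%.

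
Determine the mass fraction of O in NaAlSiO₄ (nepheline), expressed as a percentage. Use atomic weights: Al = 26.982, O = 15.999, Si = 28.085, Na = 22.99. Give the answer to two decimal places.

45.05 mass %

Formula mass = 1×22.99 + 1×26.982 + 1×28.085 + 4×15.999 = 142.053 g/mol, of which 63.996 g is O.
So O makes up 63.996/142.053 = 0.4505 of the mass, i.e. 45.05%.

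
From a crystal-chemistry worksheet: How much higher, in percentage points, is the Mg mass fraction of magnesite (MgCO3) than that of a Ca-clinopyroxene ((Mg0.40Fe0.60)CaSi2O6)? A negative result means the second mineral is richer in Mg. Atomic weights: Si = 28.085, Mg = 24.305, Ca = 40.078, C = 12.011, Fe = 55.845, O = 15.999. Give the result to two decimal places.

24.70 percentage points

First mineral: 24.305 g Mg in 84.313 g formula = 28.83 wt% Mg.
Second mineral: 9.722 g Mg in 235.471 g formula = 4.13 wt% Mg.
28.83% − 4.13% gives a difference of 24.70 percentage points.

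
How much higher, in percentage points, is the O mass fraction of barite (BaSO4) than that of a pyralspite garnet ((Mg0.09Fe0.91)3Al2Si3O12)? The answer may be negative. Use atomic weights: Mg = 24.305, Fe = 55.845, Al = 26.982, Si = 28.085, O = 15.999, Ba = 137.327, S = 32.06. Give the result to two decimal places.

O in BaSO4: molar mass 233.383 g/mol; 4×15.999 = 63.996 g → 27.42 wt%.
O in (Mg0.09Fe0.91)3Al2Si3O12: molar mass 489.226 g/mol; 12×15.999 = 191.988 g → 39.24 wt%.
Difference = 27.42 − 39.24 = -11.82 percentage points.

-11.82 percentage points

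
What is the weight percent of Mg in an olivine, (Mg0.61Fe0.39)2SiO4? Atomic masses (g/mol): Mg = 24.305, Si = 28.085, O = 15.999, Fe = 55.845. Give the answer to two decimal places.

M((Mg0.61Fe0.39)2SiO4) = 165.292 g/mol.
Mg contributes 1.22 × 24.305 = 29.652 g per mole.
29.652/165.292 = 0.1794 → 17.94%.

17.94 wt%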